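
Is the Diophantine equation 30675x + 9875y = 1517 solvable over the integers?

gcd(30675, 9875) = 25  (30675 = 3·9875 + 1050, 9875 = 9·1050 + 425, 1050 = 2·425 + 200, 425 = 2·200 + 25, 200 = 8·25).
25 does not divide 1517 (remainder 17), so no integer solutions.

no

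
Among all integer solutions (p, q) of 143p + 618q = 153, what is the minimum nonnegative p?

27

gcd(618, 143):
  618 = 4×143 + 46
  143 = 3×46 + 5
  46 = 9×5 + 1
  5 = 5×1
so gcd(618, 143) = 1.
1 divides 153, so solutions exist.
Back-substitute for Bézout coefficients:
  1 = 46 - 9×5
  ... = 143×(-121) + 618×(28)
Scale by 153/1 = 153: (p₀, q₀) = (-18513, 4284).
General solution: p = -18513 + 618t, q = 4284 - 143t for integer t.
p ≥ 0: smallest is -18513 mod 618 = 27 (at t = 30), with q = -6.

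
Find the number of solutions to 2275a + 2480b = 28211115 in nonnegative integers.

gcd(2480, 2275) = 5.
By Bézout, 2275*(-121) + 2480*(111) = 5.
One solution: (297, 11103).
General: a = 297 + 496t, b = 11103 - 455t.
a ≥ 0 ⇒ t ≥ 0; b ≥ 0 ⇒ t ≤ 24. So t ∈ [0, 24]: 25 solutions.

25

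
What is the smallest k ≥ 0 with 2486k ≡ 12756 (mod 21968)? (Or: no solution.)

gcd(21968, 2486) = 2.
2 divides 12756, so solutions exist.
By Bézout, 2486×(-3517) + 21968×(398) = 2.
So 2486×(-3517) ≡ 2 (mod 21968); multiply by 6378: k ≡ -22431426 (mod 10984).
Smallest nonnegative: k = -22431426 mod 10984 = 8886.

8886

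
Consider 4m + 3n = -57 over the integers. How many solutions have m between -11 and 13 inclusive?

8

gcd(4, 3) = 1.
By Bézout, 4*(1) + 3*(-1) = 1.
Particular solution: (0, -19).
General solution: m = 0 + 3t, n = -19 - 4t for integer t.
-11 ≤ 0 + 3t ≤ 13 gives t ∈ [-3, 4], which is 8 values.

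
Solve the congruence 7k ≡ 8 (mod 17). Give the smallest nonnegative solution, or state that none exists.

gcd(17, 7):
  17 = 2·7 + 3
  7 = 2·3 + 1
  3 = 3·1
so gcd(17, 7) = 1.
1 divides 8, so solutions exist.
Back-substitute for Bézout coefficients:
  1 = 7 - 2·3
  ... = 7·(5) + 17·(-2)
So 7·(5) ≡ 1 (mod 17); multiply by 8: k ≡ 40 (mod 17).
Smallest nonnegative: k = 40 mod 17 = 6.

6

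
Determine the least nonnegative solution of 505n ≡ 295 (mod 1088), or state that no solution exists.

927

gcd(1088, 505):
  1088 = 2×505 + 78
  505 = 6×78 + 37
  78 = 2×37 + 4
  37 = 9×4 + 1
  4 = 4×1
so gcd(1088, 505) = 1.
1 divides 295, so solutions exist.
Back-substitute for Bézout coefficients:
  1 = 37 - 9×4
  ... = 505×(265) + 1088×(-123)
So 505×(265) ≡ 1 (mod 1088); multiply by 295: n ≡ 78175 (mod 1088).
Smallest nonnegative: n = 78175 mod 1088 = 927.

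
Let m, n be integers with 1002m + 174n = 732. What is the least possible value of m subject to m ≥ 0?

gcd(1002, 174):
  1002 = 5×174 + 132
  174 = 1×132 + 42
  132 = 3×42 + 6
  42 = 7×6
so gcd(1002, 174) = 6.
6 divides 732, so solutions exist.
Back-substitute for Bézout coefficients:
  6 = 132 - 3×42
  ... = 1002×(4) + 174×(-23)
Scale by 732/6 = 122: (m₀, n₀) = (488, -2806).
General solution: m = 488 + 29t, n = -2806 - 167t for integer t.
m ≥ 0: smallest is 488 mod 29 = 24 (at t = -16), with n = -134.

24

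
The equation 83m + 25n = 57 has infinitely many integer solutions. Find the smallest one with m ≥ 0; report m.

4

gcd(83, 25):
  83 = 3*25 + 8
  25 = 3*8 + 1
  8 = 8*1
so gcd(83, 25) = 1.
1 divides 57, so solutions exist.
Back-substitute for Bézout coefficients:
  1 = 25 - 3*8
  ... = 83*(-3) + 25*(10)
Scale by 57/1 = 57: (m₀, n₀) = (-171, 570).
General solution: m = -171 + 25t, n = 570 - 83t for integer t.
m ≥ 0: smallest is -171 mod 25 = 4 (at t = 7), with n = -11.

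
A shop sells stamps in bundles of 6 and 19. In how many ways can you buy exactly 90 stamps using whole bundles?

Need nonnegative integers with 6j + 19k = 90.
gcd(6, 19) = 1, and 6·(-3) + 19·(1) = 1.
So (j₀, k₀) = (-270, 90); general j = -270 + 19t, k = 90 - 6t.
j ≥ 0 ⇒ t ≥ 15; k ≥ 0 ⇒ t ≤ 15. That's 1 value of t.

1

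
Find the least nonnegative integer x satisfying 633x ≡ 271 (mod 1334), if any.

gcd(1334, 633) = 1  (1334 = 2*633 + 68, 633 = 9*68 + 21, 68 = 3*21 + 5, 21 = 4*5 + 1, 5 = 5*1).
1 divides 271, so solutions exist.
Back-substituting, 633*(255) + 1334*(-121) = 1.
So 633*(255) ≡ 1 (mod 1334); multiply by 271: x ≡ 69105 (mod 1334).
Smallest nonnegative: x = 69105 mod 1334 = 1071.

1071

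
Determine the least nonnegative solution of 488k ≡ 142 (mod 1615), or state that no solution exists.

gcd(1615, 488):
  1615 = 3×488 + 151
  488 = 3×151 + 35
  151 = 4×35 + 11
  35 = 3×11 + 2
  11 = 5×2 + 1
  2 = 2×1
so gcd(1615, 488) = 1.
1 divides 142, so solutions exist.
Back-substitute for Bézout coefficients:
  1 = 11 - 5×2
  ... = 488×(-738) + 1615×(223)
So 488×(-738) ≡ 1 (mod 1615); multiply by 142: k ≡ -104796 (mod 1615).
Smallest nonnegative: k = -104796 mod 1615 = 179.

179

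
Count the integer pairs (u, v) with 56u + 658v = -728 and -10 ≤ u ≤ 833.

gcd(658, 56) = 14.
By Bézout, 56·(12) + 658·(-1) = 14.
Particular solution: (34, -4).
General solution: u = 34 + 47t, v = -4 - 4t for integer t.
-10 ≤ 34 + 47t ≤ 833 gives t ∈ [0, 17], which is 18 values.

18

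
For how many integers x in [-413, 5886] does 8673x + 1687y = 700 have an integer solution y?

gcd(8673, 1687) = 7  (8673 = 5·1687 + 238, 1687 = 7·238 + 21, 238 = 11·21 + 7, 21 = 3·7).
Back-substituting, 8673·(78) + 1687·(-401) = 7.
Scale by 100: particular solution (7800, -40100); reduce x mod 241: (88, -452).
General solution: x = 88 + 241t, y = -452 - 1239t for integer t.
-413 ≤ 88 + 241t ≤ 5886 gives t ∈ [-2, 24], which is 27 values.

27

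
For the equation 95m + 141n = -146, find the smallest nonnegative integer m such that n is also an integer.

gcd(141, 95):
  141 = 1×95 + 46
  95 = 2×46 + 3
  46 = 15×3 + 1
  3 = 3×1
so gcd(141, 95) = 1.
1 divides -146, so solutions exist.
Back-substitute for Bézout coefficients:
  1 = 46 - 15×3
  ... = 95×(-46) + 141×(31)
Scale by -146/1 = -146: (m₀, n₀) = (6716, -4526).
General solution: m = 6716 + 141t, n = -4526 - 95t for integer t.
m ≥ 0: smallest is 6716 mod 141 = 89 (at t = -47), with n = -61.

89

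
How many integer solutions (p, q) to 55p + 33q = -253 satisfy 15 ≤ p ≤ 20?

gcd(55, 33) = 11  (55 = 1×33 + 22, 33 = 1×22 + 11, 22 = 2×11).
Back-substituting, 55×(-1) + 33×(2) = 11.
Scale by -23: particular solution (23, -46); reduce p mod 3: (2, -11).
General solution: p = 2 + 3t, q = -11 - 5t for integer t.
15 ≤ 2 + 3t ≤ 20 gives t ∈ [5, 6], which is 2 values.

2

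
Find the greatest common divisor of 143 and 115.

gcd(143, 115):
  143 = 1·115 + 28
  115 = 4·28 + 3
  28 = 9·3 + 1
  3 = 3·1
so gcd(143, 115) = 1.

1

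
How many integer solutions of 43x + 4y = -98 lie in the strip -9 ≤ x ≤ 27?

9

gcd(43, 4):
  43 = 10·4 + 3
  4 = 1·3 + 1
  3 = 3·1
so gcd(43, 4) = 1.
Back-substitute for Bézout coefficients:
  1 = 4 - 1·3
  ... = 43·(-1) + 4·(11)
Scale by -98: particular solution (98, -1078); reduce x mod 4: (2, -46).
General solution: x = 2 + 4t, y = -46 - 43t for integer t.
-9 ≤ 2 + 4t ≤ 27 gives t ∈ [-2, 6], which is 9 values.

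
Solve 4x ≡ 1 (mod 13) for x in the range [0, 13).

10

gcd(13, 4):
  13 = 3·4 + 1
  4 = 4·1
so gcd(13, 4) = 1.
Back-substitute for Bézout coefficients:
  1 = 13 - 3·4
  ... = 4·(-3) + 13·(1)
So 4·-3 ≡ 1 (mod 13), and -3 mod 13 = 10.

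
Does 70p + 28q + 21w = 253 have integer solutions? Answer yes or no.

no

gcd(70, 28) = 14  (70 = 2×28 + 14, 28 = 2×14).
gcd(14, 21) = 7.
7 does not divide 253 (remainder 1), so no integer solutions.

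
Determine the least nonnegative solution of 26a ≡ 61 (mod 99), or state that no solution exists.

29

gcd(99, 26) = 1  (99 = 3·26 + 21, 26 = 1·21 + 5, 21 = 4·5 + 1, 5 = 5·1).
1 divides 61, so solutions exist.
Back-substituting, 26·(-19) + 99·(5) = 1.
So 26·(-19) ≡ 1 (mod 99); multiply by 61: a ≡ -1159 (mod 99).
Smallest nonnegative: a = -1159 mod 99 = 29.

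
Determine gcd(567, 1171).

1

gcd(1171, 567):
  1171 = 2*567 + 37
  567 = 15*37 + 12
  37 = 3*12 + 1
  12 = 12*1
so gcd(1171, 567) = 1.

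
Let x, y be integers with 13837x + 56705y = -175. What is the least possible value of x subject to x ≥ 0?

gcd(56705, 13837):
  56705 = 4*13837 + 1357
  13837 = 10*1357 + 267
  1357 = 5*267 + 22
  267 = 12*22 + 3
  22 = 7*3 + 1
  3 = 3*1
so gcd(56705, 13837) = 1.
1 divides -175, so solutions exist.
Back-substitute for Bézout coefficients:
  1 = 22 - 7*3
  ... = 13837*(-18052) + 56705*(4405)
Scale by -175/1 = -175: (x₀, y₀) = (3159100, -770875).
General solution: x = 3159100 + 56705t, y = -770875 - 13837t for integer t.
x ≥ 0: smallest is 3159100 mod 56705 = 40325 (at t = -55), with y = -9840.

40325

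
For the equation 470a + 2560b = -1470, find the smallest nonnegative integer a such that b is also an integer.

gcd(2560, 470) = 10  (2560 = 5*470 + 210, 470 = 2*210 + 50, 210 = 4*50 + 10, 50 = 5*10).
10 divides -1470, so solutions exist.
Back-substituting, 470*(-49) + 2560*(9) = 10.
Scale by -1470/10 = -147: (a₀, b₀) = (7203, -1323).
General solution: a = 7203 + 256t, b = -1323 - 47t for integer t.
a ≥ 0: smallest is 7203 mod 256 = 35 (at t = -28), with b = -7.

35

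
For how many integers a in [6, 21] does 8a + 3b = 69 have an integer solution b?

6

gcd(8, 3) = 1.
By Bézout, 8·(-1) + 3·(3) = 1.
Particular solution: (0, 23).
General solution: a = 0 + 3t, b = 23 - 8t for integer t.
6 ≤ 0 + 3t ≤ 21 gives t ∈ [2, 7], which is 6 values.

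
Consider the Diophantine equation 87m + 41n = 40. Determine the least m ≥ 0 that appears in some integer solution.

8

gcd(87, 41) = 1  (87 = 2*41 + 5, 41 = 8*5 + 1, 5 = 5*1).
1 divides 40, so solutions exist.
Back-substituting, 87*(-8) + 41*(17) = 1.
Scale by 40/1 = 40: (m₀, n₀) = (-320, 680).
General solution: m = -320 + 41t, n = 680 - 87t for integer t.
m ≥ 0: smallest is -320 mod 41 = 8 (at t = 8), with n = -16.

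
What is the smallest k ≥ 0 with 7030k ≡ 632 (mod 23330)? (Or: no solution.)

no solution

gcd(23330, 7030) = 10.
10 does not divide 632, so the congruence has no solution.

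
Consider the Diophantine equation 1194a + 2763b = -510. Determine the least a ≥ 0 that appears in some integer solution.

629

gcd(2763, 1194):
  2763 = 2·1194 + 375
  1194 = 3·375 + 69
  375 = 5·69 + 30
  69 = 2·30 + 9
  30 = 3·9 + 3
  9 = 3·3
so gcd(2763, 1194) = 3.
3 divides -510, so solutions exist.
Back-substitute for Bézout coefficients:
  3 = 30 - 3·9
  ... = 1194·(-280) + 2763·(121)
Scale by -510/3 = -170: (a₀, b₀) = (47600, -20570).
General solution: a = 47600 + 921t, b = -20570 - 398t for integer t.
a ≥ 0: smallest is 47600 mod 921 = 629 (at t = -51), with b = -272.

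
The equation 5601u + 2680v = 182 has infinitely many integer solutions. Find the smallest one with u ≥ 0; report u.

1502

gcd(5601, 2680) = 1.
1 divides 182, so solutions exist.
By Bézout, 5601*(1201) + 2680*(-2510) = 1.
Scale by 182/1 = 182: (u₀, v₀) = (218582, -456820).
General solution: u = 218582 + 2680t, v = -456820 - 5601t for integer t.
u ≥ 0: smallest is 218582 mod 2680 = 1502 (at t = -81), with v = -3139.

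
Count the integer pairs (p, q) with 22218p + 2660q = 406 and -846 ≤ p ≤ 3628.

23

gcd(22218, 2660) = 14  (22218 = 8·2660 + 938, 2660 = 2·938 + 784, 938 = 1·784 + 154, 784 = 5·154 + 14, 154 = 11·14).
Back-substituting, 22218·(-17) + 2660·(142) = 14.
Scale by 29: particular solution (-493, 4118); reduce p mod 190: (77, -643).
General solution: p = 77 + 190t, q = -643 - 1587t for integer t.
-846 ≤ 77 + 190t ≤ 3628 gives t ∈ [-4, 18], which is 23 values.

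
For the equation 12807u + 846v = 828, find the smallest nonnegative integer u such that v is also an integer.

36

gcd(12807, 846) = 9  (12807 = 15×846 + 117, 846 = 7×117 + 27, 117 = 4×27 + 9, 27 = 3×9).
9 divides 828, so solutions exist.
Back-substituting, 12807×(29) + 846×(-439) = 9.
Scale by 828/9 = 92: (u₀, v₀) = (2668, -40388).
General solution: u = 2668 + 94t, v = -40388 - 1423t for integer t.
u ≥ 0: smallest is 2668 mod 94 = 36 (at t = -28), with v = -544.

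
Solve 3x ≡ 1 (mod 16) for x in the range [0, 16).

11

gcd(16, 3):
  16 = 5·3 + 1
  3 = 3·1
so gcd(16, 3) = 1.
Back-substitute for Bézout coefficients:
  1 = 16 - 5·3
  ... = 3·(-5) + 16·(1)
So 3·-5 ≡ 1 (mod 16), and -5 mod 16 = 11.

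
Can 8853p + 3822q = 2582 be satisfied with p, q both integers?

no

gcd(8853, 3822) = 39  (8853 = 2×3822 + 1209, 3822 = 3×1209 + 195, 1209 = 6×195 + 39, 195 = 5×39).
39 does not divide 2582 (remainder 8), so no integer solutions.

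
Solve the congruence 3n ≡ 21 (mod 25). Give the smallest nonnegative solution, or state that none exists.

gcd(25, 3):
  25 = 8·3 + 1
  3 = 3·1
so gcd(25, 3) = 1.
1 divides 21, so solutions exist.
Back-substitute for Bézout coefficients:
  1 = 25 - 8·3
  ... = 3·(-8) + 25·(1)
So 3·(-8) ≡ 1 (mod 25); multiply by 21: n ≡ -168 (mod 25).
Smallest nonnegative: n = -168 mod 25 = 7.

7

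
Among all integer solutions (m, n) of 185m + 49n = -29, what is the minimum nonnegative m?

16

gcd(185, 49):
  185 = 3*49 + 38
  49 = 1*38 + 11
  38 = 3*11 + 5
  11 = 2*5 + 1
  5 = 5*1
so gcd(185, 49) = 1.
1 divides -29, so solutions exist.
Back-substitute for Bézout coefficients:
  1 = 11 - 2*5
  ... = 185*(-9) + 49*(34)
Scale by -29/1 = -29: (m₀, n₀) = (261, -986).
General solution: m = 261 + 49t, n = -986 - 185t for integer t.
m ≥ 0: smallest is 261 mod 49 = 16 (at t = -5), with n = -61.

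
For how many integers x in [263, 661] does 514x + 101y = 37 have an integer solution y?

4

gcd(514, 101) = 1  (514 = 5·101 + 9, 101 = 11·9 + 2, 9 = 4·2 + 1, 2 = 2·1).
Back-substituting, 514·(45) + 101·(-229) = 1.
Scale by 37: particular solution (1665, -8473); reduce x mod 101: (49, -249).
General solution: x = 49 + 101t, y = -249 - 514t for integer t.
263 ≤ 49 + 101t ≤ 661 gives t ∈ [3, 6], which is 4 values.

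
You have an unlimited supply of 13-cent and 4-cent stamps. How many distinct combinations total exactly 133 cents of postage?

Need nonnegative integers with 13j + 4k = 133.
gcd(13, 4) = 1, and 13·(1) + 4·(-3) = 1.
So (j₀, k₀) = (133, -399); general j = 133 + 4t, k = -399 - 13t.
j ≥ 0 ⇒ t ≥ -33; k ≥ 0 ⇒ t ≤ -31. That's 3 values of t.

3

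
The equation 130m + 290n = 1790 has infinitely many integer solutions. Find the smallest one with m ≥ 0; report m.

16

gcd(290, 130) = 10.
10 divides 1790, so solutions exist.
By Bézout, 130·(9) + 290·(-4) = 10.
Scale by 1790/10 = 179: (m₀, n₀) = (1611, -716).
General solution: m = 1611 + 29t, n = -716 - 13t for integer t.
m ≥ 0: smallest is 1611 mod 29 = 16 (at t = -55), with n = -1.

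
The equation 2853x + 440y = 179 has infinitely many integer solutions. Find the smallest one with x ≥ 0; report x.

383

gcd(2853, 440) = 1.
1 divides 179, so solutions exist.
By Bézout, 2853*(157) + 440*(-1018) = 1.
Scale by 179/1 = 179: (x₀, y₀) = (28103, -182222).
General solution: x = 28103 + 440t, y = -182222 - 2853t for integer t.
x ≥ 0: smallest is 28103 mod 440 = 383 (at t = -63), with y = -2483.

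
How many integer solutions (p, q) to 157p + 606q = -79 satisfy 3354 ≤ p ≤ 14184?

gcd(606, 157):
  606 = 3·157 + 135
  157 = 1·135 + 22
  135 = 6·22 + 3
  22 = 7·3 + 1
  3 = 3·1
so gcd(606, 157) = 1.
Back-substitute for Bézout coefficients:
  1 = 22 - 7·3
  ... = 157·(193) + 606·(-50)
Scale by -79: particular solution (-15247, 3950); reduce p mod 606: (509, -132).
General solution: p = 509 + 606t, q = -132 - 157t for integer t.
3354 ≤ 509 + 606t ≤ 14184 gives t ∈ [5, 22], which is 18 values.

18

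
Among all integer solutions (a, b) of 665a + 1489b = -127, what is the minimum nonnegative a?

gcd(1489, 665) = 1  (1489 = 2·665 + 159, 665 = 4·159 + 29, 159 = 5·29 + 14, 29 = 2·14 + 1, 14 = 14·1).
1 divides -127, so solutions exist.
Back-substituting, 665·(103) + 1489·(-46) = 1.
Scale by -127/1 = -127: (a₀, b₀) = (-13081, 5842).
General solution: a = -13081 + 1489t, b = 5842 - 665t for integer t.
a ≥ 0: smallest is -13081 mod 1489 = 320 (at t = 9), with b = -143.

320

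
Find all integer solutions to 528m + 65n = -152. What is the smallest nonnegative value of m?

gcd(528, 65):
  528 = 8*65 + 8
  65 = 8*8 + 1
  8 = 8*1
so gcd(528, 65) = 1.
1 divides -152, so solutions exist.
Back-substitute for Bézout coefficients:
  1 = 65 - 8*8
  ... = 528*(-8) + 65*(65)
Scale by -152/1 = -152: (m₀, n₀) = (1216, -9880).
General solution: m = 1216 + 65t, n = -9880 - 528t for integer t.
m ≥ 0: smallest is 1216 mod 65 = 46 (at t = -18), with n = -376.

46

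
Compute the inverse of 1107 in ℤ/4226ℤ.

3703

gcd(4226, 1107) = 1.
By Bézout, 1107×(-523) + 4226×(137) = 1.
So 1107×-523 ≡ 1 (mod 4226), and -523 mod 4226 = 3703.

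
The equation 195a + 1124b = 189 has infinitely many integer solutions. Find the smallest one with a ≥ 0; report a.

831

gcd(1124, 195):
  1124 = 5·195 + 149
  195 = 1·149 + 46
  149 = 3·46 + 11
  46 = 4·11 + 2
  11 = 5·2 + 1
  2 = 2·1
so gcd(1124, 195) = 1.
1 divides 189, so solutions exist.
Back-substitute for Bézout coefficients:
  1 = 11 - 5·2
  ... = 195·(-513) + 1124·(89)
Scale by 189/1 = 189: (a₀, b₀) = (-96957, 16821).
General solution: a = -96957 + 1124t, b = 16821 - 195t for integer t.
a ≥ 0: smallest is -96957 mod 1124 = 831 (at t = 87), with b = -144.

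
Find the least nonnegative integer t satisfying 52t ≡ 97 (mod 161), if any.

135

gcd(161, 52) = 1.
1 divides 97, so solutions exist.
By Bézout, 52*(-65) + 161*(21) = 1.
So 52*(-65) ≡ 1 (mod 161); multiply by 97: t ≡ -6305 (mod 161).
Smallest nonnegative: t = -6305 mod 161 = 135.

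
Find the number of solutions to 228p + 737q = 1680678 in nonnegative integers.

gcd(737, 228) = 1  (737 = 3·228 + 53, 228 = 4·53 + 16, 53 = 3·16 + 5, 16 = 3·5 + 1, 5 = 5·1).
Back-substituting, 228·(139) + 737·(-43) = 1.
Scale by 1680678: one solution is (233614242, -72269154). Reduce p mod 737: (719, 2058).
General: p = 719 + 737t, q = 2058 - 228t.
p ≥ 0 ⇒ t ≥ 0; q ≥ 0 ⇒ t ≤ 9. So t ∈ [0, 9]: 10 solutions.

10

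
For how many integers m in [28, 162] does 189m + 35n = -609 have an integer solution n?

27

gcd(189, 35) = 7  (189 = 5*35 + 14, 35 = 2*14 + 7, 14 = 2*7).
Back-substituting, 189*(-2) + 35*(11) = 7.
Scale by -87: particular solution (174, -957); reduce m mod 5: (4, -39).
General solution: m = 4 + 5t, n = -39 - 27t for integer t.
28 ≤ 4 + 5t ≤ 162 gives t ∈ [5, 31], which is 27 values.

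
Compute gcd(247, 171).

19

gcd(247, 171):
  247 = 1×171 + 76
  171 = 2×76 + 19
  76 = 4×19
so gcd(247, 171) = 19.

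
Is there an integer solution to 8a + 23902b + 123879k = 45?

gcd(23902, 8) = 2.
gcd(2, 123879) = 1.
1 divides 45, so integer solutions exist.

yes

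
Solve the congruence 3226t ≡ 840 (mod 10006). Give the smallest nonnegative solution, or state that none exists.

3409

gcd(10006, 3226):
  10006 = 3*3226 + 328
  3226 = 9*328 + 274
  328 = 1*274 + 54
  274 = 5*54 + 4
  54 = 13*4 + 2
  4 = 2*2
so gcd(10006, 3226) = 2.
2 divides 840, so solutions exist.
Back-substitute for Bézout coefficients:
  2 = 54 - 13*4
  ... = 3226*(-2410) + 10006*(777)
So 3226*(-2410) ≡ 2 (mod 10006); multiply by 420: t ≡ -1012200 (mod 5003).
Smallest nonnegative: t = -1012200 mod 5003 = 3409.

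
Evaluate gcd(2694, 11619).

3

gcd(11619, 2694):
  11619 = 4×2694 + 843
  2694 = 3×843 + 165
  843 = 5×165 + 18
  165 = 9×18 + 3
  18 = 6×3
so gcd(11619, 2694) = 3.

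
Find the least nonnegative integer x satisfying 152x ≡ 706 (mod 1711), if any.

gcd(1711, 152):
  1711 = 11*152 + 39
  152 = 3*39 + 35
  39 = 1*35 + 4
  35 = 8*4 + 3
  4 = 1*3 + 1
  3 = 3*1
so gcd(1711, 152) = 1.
1 divides 706, so solutions exist.
Back-substitute for Bézout coefficients:
  1 = 4 - 1*3
  ... = 152*(-439) + 1711*(39)
So 152*(-439) ≡ 1 (mod 1711); multiply by 706: x ≡ -309934 (mod 1711).
Smallest nonnegative: x = -309934 mod 1711 = 1468.

1468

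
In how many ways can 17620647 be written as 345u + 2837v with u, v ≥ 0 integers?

18

gcd(2837, 345):
  2837 = 8·345 + 77
  345 = 4·77 + 37
  77 = 2·37 + 3
  37 = 12·3 + 1
  3 = 3·1
so gcd(2837, 345) = 1.
Back-substitute for Bézout coefficients:
  1 = 37 - 12·3
  ... = 345·(921) + 2837·(-112)
Scale by 17620647: one solution is (16228615887, -1973512464). Reduce u mod 2837: (2796, 5871).
General: u = 2796 + 2837t, v = 5871 - 345t.
u ≥ 0 ⇒ t ≥ 0; v ≥ 0 ⇒ t ≤ 17. So t ∈ [0, 17]: 18 solutions.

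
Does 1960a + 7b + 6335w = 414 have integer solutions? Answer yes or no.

gcd(1960, 7) = 7.
gcd(7, 6335) = 7.
7 does not divide 414 (remainder 1), so no integer solutions.

no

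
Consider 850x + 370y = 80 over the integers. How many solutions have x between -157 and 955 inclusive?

gcd(850, 370):
  850 = 2*370 + 110
  370 = 3*110 + 40
  110 = 2*40 + 30
  40 = 1*30 + 10
  30 = 3*10
so gcd(850, 370) = 10.
Back-substitute for Bézout coefficients:
  10 = 40 - 1*30
  ... = 850*(-10) + 370*(23)
Scale by 8: particular solution (-80, 184); reduce x mod 37: (31, -71).
General solution: x = 31 + 37t, y = -71 - 85t for integer t.
-157 ≤ 31 + 37t ≤ 955 gives t ∈ [-5, 24], which is 30 values.

30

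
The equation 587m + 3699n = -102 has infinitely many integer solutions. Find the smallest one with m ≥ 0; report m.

1947

gcd(3699, 587) = 1.
1 divides -102, so solutions exist.
By Bézout, 587*(-1651) + 3699*(262) = 1.
Scale by -102/1 = -102: (m₀, n₀) = (168402, -26724).
General solution: m = 168402 + 3699t, n = -26724 - 587t for integer t.
m ≥ 0: smallest is 168402 mod 3699 = 1947 (at t = -45), with n = -309.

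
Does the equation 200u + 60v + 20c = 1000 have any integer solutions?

yes

gcd(200, 60):
  200 = 3*60 + 20
  60 = 3*20
so gcd(200, 60) = 20.
gcd(20, 20) = 20.
20 divides 1000, so integer solutions exist.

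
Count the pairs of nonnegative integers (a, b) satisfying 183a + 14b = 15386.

gcd(183, 14):
  183 = 13·14 + 1
  14 = 14·1
so gcd(183, 14) = 1.
Back-substitute for Bézout coefficients:
  1 = 183 - 13·14
  ... = 183·(1) + 14·(-13)
Scale by 15386: one solution is (15386, -200018). Reduce a mod 14: (0, 1099).
General: a = 0 + 14t, b = 1099 - 183t.
a ≥ 0 ⇒ t ≥ 0; b ≥ 0 ⇒ t ≤ 6. So t ∈ [0, 6]: 7 solutions.

7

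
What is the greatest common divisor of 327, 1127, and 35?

1

gcd(1127, 327):
  1127 = 3*327 + 146
  327 = 2*146 + 35
  146 = 4*35 + 6
  35 = 5*6 + 5
  6 = 1*5 + 1
  5 = 5*1
so gcd(1127, 327) = 1.
gcd(1, 35) = 1.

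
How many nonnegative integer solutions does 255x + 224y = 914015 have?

gcd(255, 224) = 1  (255 = 1*224 + 31, 224 = 7*31 + 7, 31 = 4*7 + 3, 7 = 2*3 + 1, 3 = 3*1).
Back-substituting, 255*(-65) + 224*(74) = 1.
Scale by 914015: one solution is (-59410975, 67637110). Reduce x mod 224: (97, 3970).
General: x = 97 + 224t, y = 3970 - 255t.
x ≥ 0 ⇒ t ≥ 0; y ≥ 0 ⇒ t ≤ 15. So t ∈ [0, 15]: 16 solutions.

16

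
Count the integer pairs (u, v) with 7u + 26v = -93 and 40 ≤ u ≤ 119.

3

gcd(26, 7):
  26 = 3·7 + 5
  7 = 1·5 + 2
  5 = 2·2 + 1
  2 = 2·1
so gcd(26, 7) = 1.
Back-substitute for Bézout coefficients:
  1 = 5 - 2·2
  ... = 7·(-11) + 26·(3)
Scale by -93: particular solution (1023, -279); reduce u mod 26: (9, -6).
General solution: u = 9 + 26t, v = -6 - 7t for integer t.
40 ≤ 9 + 26t ≤ 119 gives t ∈ [2, 4], which is 3 values.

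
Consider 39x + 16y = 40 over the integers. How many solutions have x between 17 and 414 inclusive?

gcd(39, 16):
  39 = 2*16 + 7
  16 = 2*7 + 2
  7 = 3*2 + 1
  2 = 2*1
so gcd(39, 16) = 1.
Back-substitute for Bézout coefficients:
  1 = 7 - 3*2
  ... = 39*(7) + 16*(-17)
Scale by 40: particular solution (280, -680); reduce x mod 16: (8, -17).
General solution: x = 8 + 16t, y = -17 - 39t for integer t.
17 ≤ 8 + 16t ≤ 414 gives t ∈ [1, 25], which is 25 values.

25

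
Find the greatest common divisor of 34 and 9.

gcd(34, 9) = 1  (34 = 3×9 + 7, 9 = 1×7 + 2, 7 = 3×2 + 1, 2 = 2×1).

1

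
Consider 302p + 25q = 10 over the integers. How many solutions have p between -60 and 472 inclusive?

gcd(302, 25) = 1  (302 = 12*25 + 2, 25 = 12*2 + 1, 2 = 2*1).
Back-substituting, 302*(-12) + 25*(145) = 1.
Scale by 10: particular solution (-120, 1450); reduce p mod 25: (5, -60).
General solution: p = 5 + 25t, q = -60 - 302t for integer t.
-60 ≤ 5 + 25t ≤ 472 gives t ∈ [-2, 18], which is 21 values.

21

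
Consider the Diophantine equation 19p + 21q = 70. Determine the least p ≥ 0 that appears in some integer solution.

gcd(21, 19):
  21 = 1*19 + 2
  19 = 9*2 + 1
  2 = 2*1
so gcd(21, 19) = 1.
1 divides 70, so solutions exist.
Back-substitute for Bézout coefficients:
  1 = 19 - 9*2
  ... = 19*(10) + 21*(-9)
Scale by 70/1 = 70: (p₀, q₀) = (700, -630).
General solution: p = 700 + 21t, q = -630 - 19t for integer t.
p ≥ 0: smallest is 700 mod 21 = 7 (at t = -33), with q = -3.

7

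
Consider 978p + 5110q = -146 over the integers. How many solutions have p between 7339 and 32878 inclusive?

gcd(5110, 978) = 2.
By Bézout, 978·(209) + 5110·(-40) = 2.
Particular solution: (73, -14).
General solution: p = 73 + 2555t, q = -14 - 489t for integer t.
7339 ≤ 73 + 2555t ≤ 32878 gives t ∈ [3, 12], which is 10 values.

10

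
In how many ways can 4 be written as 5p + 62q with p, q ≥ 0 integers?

gcd(62, 5):
  62 = 12·5 + 2
  5 = 2·2 + 1
  2 = 2·1
so gcd(62, 5) = 1.
Back-substitute for Bézout coefficients:
  1 = 5 - 2·2
  ... = 5·(25) + 62·(-2)
Scale by 4: one solution is (100, -8). Reduce p mod 62: (38, -3).
General: p = 38 + 62t, q = -3 - 5t.
p ≥ 0 ⇒ t ≥ 0; q ≥ 0 ⇒ t ≤ -1. So t ∈ [0, -1]: 0 solutions.

0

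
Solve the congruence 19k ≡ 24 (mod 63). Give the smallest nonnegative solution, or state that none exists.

51

gcd(63, 19) = 1  (63 = 3*19 + 6, 19 = 3*6 + 1, 6 = 6*1).
1 divides 24, so solutions exist.
Back-substituting, 19*(10) + 63*(-3) = 1.
So 19*(10) ≡ 1 (mod 63); multiply by 24: k ≡ 240 (mod 63).
Smallest nonnegative: k = 240 mod 63 = 51.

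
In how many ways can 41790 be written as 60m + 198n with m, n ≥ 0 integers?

21

gcd(198, 60) = 6.
By Bézout, 60·(10) + 198·(-3) = 6.
One solution: (20, 205).
General: m = 20 + 33t, n = 205 - 10t.
m ≥ 0 ⇒ t ≥ 0; n ≥ 0 ⇒ t ≤ 20. So t ∈ [0, 20]: 21 solutions.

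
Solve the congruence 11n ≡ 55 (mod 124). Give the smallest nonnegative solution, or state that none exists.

5

gcd(124, 11) = 1  (124 = 11*11 + 3, 11 = 3*3 + 2, 3 = 1*2 + 1, 2 = 2*1).
1 divides 55, so solutions exist.
Back-substituting, 11*(-45) + 124*(4) = 1.
So 11*(-45) ≡ 1 (mod 124); multiply by 55: n ≡ -2475 (mod 124).
Smallest nonnegative: n = -2475 mod 124 = 5.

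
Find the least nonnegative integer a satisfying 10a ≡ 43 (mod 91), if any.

gcd(91, 10) = 1  (91 = 9·10 + 1, 10 = 10·1).
1 divides 43, so solutions exist.
Back-substituting, 10·(-9) + 91·(1) = 1.
So 10·(-9) ≡ 1 (mod 91); multiply by 43: a ≡ -387 (mod 91).
Smallest nonnegative: a = -387 mod 91 = 68.

68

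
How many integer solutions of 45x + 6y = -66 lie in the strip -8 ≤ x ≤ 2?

6

gcd(45, 6) = 3.
By Bézout, 45·(1) + 6·(-7) = 3.
Particular solution: (0, -11).
General solution: x = 0 + 2t, y = -11 - 15t for integer t.
-8 ≤ 0 + 2t ≤ 2 gives t ∈ [-4, 1], which is 6 values.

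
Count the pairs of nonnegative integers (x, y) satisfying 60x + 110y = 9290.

gcd(110, 60):
  110 = 1×60 + 50
  60 = 1×50 + 10
  50 = 5×10
so gcd(110, 60) = 10.
Back-substitute for Bézout coefficients:
  10 = 60 - 1×50
  ... = 60×(2) + 110×(-1)
Scale by 929: one solution is (1858, -929). Reduce x mod 11: (10, 79).
General: x = 10 + 11t, y = 79 - 6t.
x ≥ 0 ⇒ t ≥ 0; y ≥ 0 ⇒ t ≤ 13. So t ∈ [0, 13]: 14 solutions.

14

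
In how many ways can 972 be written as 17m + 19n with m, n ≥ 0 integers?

gcd(19, 17) = 1  (19 = 1·17 + 2, 17 = 8·2 + 1, 2 = 2·1).
Back-substituting, 17·(9) + 19·(-8) = 1.
Scale by 972: one solution is (8748, -7776). Reduce m mod 19: (8, 44).
General: m = 8 + 19t, n = 44 - 17t.
m ≥ 0 ⇒ t ≥ 0; n ≥ 0 ⇒ t ≤ 2. So t ∈ [0, 2]: 3 solutions.

3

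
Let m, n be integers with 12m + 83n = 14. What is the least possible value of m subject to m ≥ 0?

15

gcd(83, 12) = 1  (83 = 6·12 + 11, 12 = 1·11 + 1, 11 = 11·1).
1 divides 14, so solutions exist.
Back-substituting, 12·(7) + 83·(-1) = 1.
Scale by 14/1 = 14: (m₀, n₀) = (98, -14).
General solution: m = 98 + 83t, n = -14 - 12t for integer t.
m ≥ 0: smallest is 98 mod 83 = 15 (at t = -1), with n = -2.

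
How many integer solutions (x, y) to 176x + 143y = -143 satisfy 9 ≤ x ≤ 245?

gcd(176, 143) = 11.
By Bézout, 176·(-4) + 143·(5) = 11.
Particular solution: (0, -1).
General solution: x = 0 + 13t, y = -1 - 16t for integer t.
9 ≤ 0 + 13t ≤ 245 gives t ∈ [1, 18], which is 18 values.

18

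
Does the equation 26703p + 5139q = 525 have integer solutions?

no

gcd(26703, 5139) = 9  (26703 = 5*5139 + 1008, 5139 = 5*1008 + 99, 1008 = 10*99 + 18, 99 = 5*18 + 9, 18 = 2*9).
9 does not divide 525 (remainder 3), so no integer solutions.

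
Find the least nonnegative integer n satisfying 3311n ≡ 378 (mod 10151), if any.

gcd(10151, 3311) = 1  (10151 = 3*3311 + 218, 3311 = 15*218 + 41, 218 = 5*41 + 13, 41 = 3*13 + 2, 13 = 6*2 + 1, 2 = 2*1).
1 divides 378, so solutions exist.
Back-substituting, 3311*(-4703) + 10151*(1534) = 1.
So 3311*(-4703) ≡ 1 (mod 10151); multiply by 378: n ≡ -1777734 (mod 10151).
Smallest nonnegative: n = -1777734 mod 10151 = 8842.

8842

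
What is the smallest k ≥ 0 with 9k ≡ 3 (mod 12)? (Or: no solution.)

3

gcd(12, 9) = 3.
3 divides 3, so solutions exist.
By Bézout, 9·(-1) + 12·(1) = 3.
So 9·(-1) ≡ 3 (mod 12); multiply by 1: k ≡ -1 (mod 4).
Smallest nonnegative: k = -1 mod 4 = 3.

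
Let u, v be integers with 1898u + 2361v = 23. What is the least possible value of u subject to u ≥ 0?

gcd(2361, 1898) = 1.
1 divides 23, so solutions exist.
By Bézout, 1898*(770) + 2361*(-619) = 1.
Scale by 23/1 = 23: (u₀, v₀) = (17710, -14237).
General solution: u = 17710 + 2361t, v = -14237 - 1898t for integer t.
u ≥ 0: smallest is 17710 mod 2361 = 1183 (at t = -7), with v = -951.

1183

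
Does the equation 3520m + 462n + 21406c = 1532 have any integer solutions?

gcd(3520, 462) = 22.
gcd(22, 21406) = 22.
22 does not divide 1532 (remainder 14), so no integer solutions.

no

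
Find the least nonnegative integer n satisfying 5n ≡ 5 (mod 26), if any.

1

gcd(26, 5) = 1  (26 = 5×5 + 1, 5 = 5×1).
1 divides 5, so solutions exist.
Back-substituting, 5×(-5) + 26×(1) = 1.
So 5×(-5) ≡ 1 (mod 26); multiply by 5: n ≡ -25 (mod 26).
Smallest nonnegative: n = -25 mod 26 = 1.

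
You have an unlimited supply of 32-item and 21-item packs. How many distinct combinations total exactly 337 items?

1

Need nonnegative integers with 32j + 21k = 337.
gcd(32, 21) = 1, and 32·(2) + 21·(-3) = 1.
So (j₀, k₀) = (674, -1011); general j = 674 + 21t, k = -1011 - 32t.
j ≥ 0 ⇒ t ≥ -32; k ≥ 0 ⇒ t ≤ -32. That's 1 value of t.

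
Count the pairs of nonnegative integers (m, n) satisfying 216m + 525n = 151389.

4

gcd(525, 216) = 3  (525 = 2*216 + 93, 216 = 2*93 + 30, 93 = 3*30 + 3, 30 = 10*3).
Back-substituting, 216*(-17) + 525*(7) = 3.
Scale by 50463: one solution is (-857871, 353241). Reduce m mod 175: (154, 225).
General: m = 154 + 175t, n = 225 - 72t.
m ≥ 0 ⇒ t ≥ 0; n ≥ 0 ⇒ t ≤ 3. So t ∈ [0, 3]: 4 solutions.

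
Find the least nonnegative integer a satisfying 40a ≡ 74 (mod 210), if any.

gcd(210, 40):
  210 = 5×40 + 10
  40 = 4×10
so gcd(210, 40) = 10.
10 does not divide 74, so the congruence has no solution.

no solution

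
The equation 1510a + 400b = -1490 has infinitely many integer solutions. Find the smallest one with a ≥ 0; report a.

gcd(1510, 400) = 10.
10 divides -1490, so solutions exist.
By Bézout, 1510*(-9) + 400*(34) = 10.
Scale by -1490/10 = -149: (a₀, b₀) = (1341, -5066).
General solution: a = 1341 + 40t, b = -5066 - 151t for integer t.
a ≥ 0: smallest is 1341 mod 40 = 21 (at t = -33), with b = -83.

21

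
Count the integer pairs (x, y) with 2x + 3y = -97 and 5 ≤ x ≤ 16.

4

gcd(3, 2) = 1  (3 = 1×2 + 1, 2 = 2×1).
Back-substituting, 2×(-1) + 3×(1) = 1.
Scale by -97: particular solution (97, -97); reduce x mod 3: (1, -33).
General solution: x = 1 + 3t, y = -33 - 2t for integer t.
5 ≤ 1 + 3t ≤ 16 gives t ∈ [2, 5], which is 4 values.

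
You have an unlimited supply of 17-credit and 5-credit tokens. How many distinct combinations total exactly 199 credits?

Need nonnegative integers with 17j + 5k = 199.
gcd(17, 5) = 1, and 17·(-2) + 5·(7) = 1.
So (j₀, k₀) = (-398, 1393); general j = -398 + 5t, k = 1393 - 17t.
j ≥ 0 ⇒ t ≥ 80; k ≥ 0 ⇒ t ≤ 81. That's 2 values of t.

2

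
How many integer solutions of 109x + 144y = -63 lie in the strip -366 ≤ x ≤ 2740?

gcd(144, 109) = 1.
By Bézout, 109·(37) + 144·(-28) = 1.
Particular solution: (117, -89).
General solution: x = 117 + 144t, y = -89 - 109t for integer t.
-366 ≤ 117 + 144t ≤ 2740 gives t ∈ [-3, 18], which is 22 values.

22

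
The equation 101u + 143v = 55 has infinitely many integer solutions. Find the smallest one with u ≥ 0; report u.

77

gcd(143, 101) = 1.
1 divides 55, so solutions exist.
By Bézout, 101·(17) + 143·(-12) = 1.
Scale by 55/1 = 55: (u₀, v₀) = (935, -660).
General solution: u = 935 + 143t, v = -660 - 101t for integer t.
u ≥ 0: smallest is 935 mod 143 = 77 (at t = -6), with v = -54.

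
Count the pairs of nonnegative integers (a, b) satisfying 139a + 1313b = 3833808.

21

gcd(1313, 139) = 1.
By Bézout, 139*(614) + 1313*(-65) = 1.
One solution: (1208, 2792).
General: a = 1208 + 1313t, b = 2792 - 139t.
a ≥ 0 ⇒ t ≥ 0; b ≥ 0 ⇒ t ≤ 20. So t ∈ [0, 20]: 21 solutions.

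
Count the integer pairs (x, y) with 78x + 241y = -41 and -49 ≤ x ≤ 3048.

gcd(241, 78) = 1  (241 = 3*78 + 7, 78 = 11*7 + 1, 7 = 7*1).
Back-substituting, 78*(34) + 241*(-11) = 1.
Scale by -41: particular solution (-1394, 451); reduce x mod 241: (52, -17).
General solution: x = 52 + 241t, y = -17 - 78t for integer t.
-49 ≤ 52 + 241t ≤ 3048 gives t ∈ [0, 12], which is 13 values.

13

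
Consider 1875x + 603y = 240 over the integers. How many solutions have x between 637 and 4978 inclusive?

gcd(1875, 603) = 3.
By Bézout, 1875·(64) + 603·(-199) = 3.
Particular solution: (95, -295).
General solution: x = 95 + 201t, y = -295 - 625t for integer t.
637 ≤ 95 + 201t ≤ 4978 gives t ∈ [3, 24], which is 22 values.

22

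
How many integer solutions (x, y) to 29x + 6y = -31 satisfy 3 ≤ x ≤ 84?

gcd(29, 6) = 1  (29 = 4*6 + 5, 6 = 1*5 + 1, 5 = 5*1).
Back-substituting, 29*(-1) + 6*(5) = 1.
Scale by -31: particular solution (31, -155); reduce x mod 6: (1, -10).
General solution: x = 1 + 6t, y = -10 - 29t for integer t.
3 ≤ 1 + 6t ≤ 84 gives t ∈ [1, 13], which is 13 values.

13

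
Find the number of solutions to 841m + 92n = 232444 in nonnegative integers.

gcd(841, 92):
  841 = 9*92 + 13
  92 = 7*13 + 1
  13 = 13*1
so gcd(841, 92) = 1.
Back-substitute for Bézout coefficients:
  1 = 92 - 7*13
  ... = 841*(-7) + 92*(64)
Scale by 232444: one solution is (-1627108, 14876416). Reduce m mod 92: (4, 2490).
General: m = 4 + 92t, n = 2490 - 841t.
m ≥ 0 ⇒ t ≥ 0; n ≥ 0 ⇒ t ≤ 2. So t ∈ [0, 2]: 3 solutions.

3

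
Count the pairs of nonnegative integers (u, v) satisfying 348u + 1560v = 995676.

gcd(1560, 348) = 12.
By Bézout, 348×(9) + 1560×(-2) = 12.
One solution: (37, 630).
General: u = 37 + 130t, v = 630 - 29t.
u ≥ 0 ⇒ t ≥ 0; v ≥ 0 ⇒ t ≤ 21. So t ∈ [0, 21]: 22 solutions.

22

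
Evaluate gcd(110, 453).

gcd(453, 110) = 1  (453 = 4×110 + 13, 110 = 8×13 + 6, 13 = 2×6 + 1, 6 = 6×1).

1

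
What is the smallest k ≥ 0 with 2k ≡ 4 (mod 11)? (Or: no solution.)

2

gcd(11, 2):
  11 = 5·2 + 1
  2 = 2·1
so gcd(11, 2) = 1.
1 divides 4, so solutions exist.
Back-substitute for Bézout coefficients:
  1 = 11 - 5·2
  ... = 2·(-5) + 11·(1)
So 2·(-5) ≡ 1 (mod 11); multiply by 4: k ≡ -20 (mod 11).
Smallest nonnegative: k = -20 mod 11 = 2.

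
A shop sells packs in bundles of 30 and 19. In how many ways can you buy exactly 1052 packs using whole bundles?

2

Need nonnegative integers with 30j + 19k = 1052.
gcd(30, 19) = 1, and 30·(7) + 19·(-11) = 1.
So (j₀, k₀) = (7364, -11572); general j = 7364 + 19t, k = -11572 - 30t.
j ≥ 0 ⇒ t ≥ -387; k ≥ 0 ⇒ t ≤ -386. That's 2 values of t.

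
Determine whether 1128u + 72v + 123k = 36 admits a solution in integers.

yes

gcd(1128, 72) = 24  (1128 = 15×72 + 48, 72 = 1×48 + 24, 48 = 2×24).
gcd(24, 123) = 3.
3 divides 36, so integer solutions exist.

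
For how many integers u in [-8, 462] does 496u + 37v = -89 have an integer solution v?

gcd(496, 37) = 1  (496 = 13*37 + 15, 37 = 2*15 + 7, 15 = 2*7 + 1, 7 = 7*1).
Back-substituting, 496*(5) + 37*(-67) = 1.
Scale by -89: particular solution (-445, 5963); reduce u mod 37: (36, -485).
General solution: u = 36 + 37t, v = -485 - 496t for integer t.
-8 ≤ 36 + 37t ≤ 462 gives t ∈ [-1, 11], which is 13 values.

13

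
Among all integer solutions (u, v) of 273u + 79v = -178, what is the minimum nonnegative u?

gcd(273, 79) = 1.
1 divides -178, so solutions exist.
By Bézout, 273*(11) + 79*(-38) = 1.
Scale by -178/1 = -178: (u₀, v₀) = (-1958, 6764).
General solution: u = -1958 + 79t, v = 6764 - 273t for integer t.
u ≥ 0: smallest is -1958 mod 79 = 17 (at t = 25), with v = -61.

17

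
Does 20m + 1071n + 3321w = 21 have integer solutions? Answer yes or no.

gcd(1071, 20):
  1071 = 53*20 + 11
  20 = 1*11 + 9
  11 = 1*9 + 2
  9 = 4*2 + 1
  2 = 2*1
so gcd(1071, 20) = 1.
gcd(1, 3321) = 1.
1 divides 21, so integer solutions exist.

yes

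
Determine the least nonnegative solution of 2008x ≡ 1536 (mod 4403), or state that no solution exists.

2825

gcd(4403, 2008):
  4403 = 2·2008 + 387
  2008 = 5·387 + 73
  387 = 5·73 + 22
  73 = 3·22 + 7
  22 = 3·7 + 1
  7 = 7·1
so gcd(4403, 2008) = 1.
1 divides 1536, so solutions exist.
Back-substitute for Bézout coefficients:
  1 = 22 - 3·7
  ... = 2008·(-603) + 4403·(275)
So 2008·(-603) ≡ 1 (mod 4403); multiply by 1536: x ≡ -926208 (mod 4403).
Smallest nonnegative: x = -926208 mod 4403 = 2825.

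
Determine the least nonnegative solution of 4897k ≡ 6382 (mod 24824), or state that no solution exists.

gcd(24824, 4897) = 1.
1 divides 6382, so solutions exist.
By Bézout, 4897·(-8055) + 24824·(1589) = 1.
So 4897·(-8055) ≡ 1 (mod 24824); multiply by 6382: k ≡ -51407010 (mod 24824).
Smallest nonnegative: k = -51407010 mod 24824 = 3494.

3494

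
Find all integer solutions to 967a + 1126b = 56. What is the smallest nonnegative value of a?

290

gcd(1126, 967) = 1.
1 divides 56, so solutions exist.
By Bézout, 967*(347) + 1126*(-298) = 1.
Scale by 56/1 = 56: (a₀, b₀) = (19432, -16688).
General solution: a = 19432 + 1126t, b = -16688 - 967t for integer t.
a ≥ 0: smallest is 19432 mod 1126 = 290 (at t = -17), with b = -249.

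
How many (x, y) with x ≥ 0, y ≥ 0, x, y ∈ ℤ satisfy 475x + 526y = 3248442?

gcd(526, 475):
  526 = 1×475 + 51
  475 = 9×51 + 16
  51 = 3×16 + 3
  16 = 5×3 + 1
  3 = 3×1
so gcd(526, 475) = 1.
Back-substitute for Bézout coefficients:
  1 = 16 - 5×3
  ... = 475×(165) + 526×(-149)
Scale by 3248442: one solution is (535992930, -484017858). Reduce x mod 526: (508, 5717).
General: x = 508 + 526t, y = 5717 - 475t.
x ≥ 0 ⇒ t ≥ 0; y ≥ 0 ⇒ t ≤ 12. So t ∈ [0, 12]: 13 solutions.

13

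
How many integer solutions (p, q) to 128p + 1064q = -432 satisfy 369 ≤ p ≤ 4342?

gcd(1064, 128) = 8.
By Bézout, 128·(25) + 1064·(-3) = 8.
Particular solution: (113, -14).
General solution: p = 113 + 133t, q = -14 - 16t for integer t.
369 ≤ 113 + 133t ≤ 4342 gives t ∈ [2, 31], which is 30 values.

30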